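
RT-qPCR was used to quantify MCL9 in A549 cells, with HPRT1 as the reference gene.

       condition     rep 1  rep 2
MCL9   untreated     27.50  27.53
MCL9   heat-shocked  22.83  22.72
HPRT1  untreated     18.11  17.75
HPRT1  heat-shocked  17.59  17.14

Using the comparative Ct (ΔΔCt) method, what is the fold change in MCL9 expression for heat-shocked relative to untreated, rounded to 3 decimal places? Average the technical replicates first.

18.063

Mean Ct: MCL9 untreated 27.515; MCL9 heat-shocked 22.775; HPRT1 untreated 17.930; HPRT1 heat-shocked 17.365
ΔCt(untreated) = 27.515 − 17.930 = 9.585
ΔCt(heat-shocked) = 22.775 − 17.365 = 5.410
ΔΔCt = 5.410 − 9.585 = -4.175
Fold change = 2^(−(-4.175)) = 2^4.175 = 18.0634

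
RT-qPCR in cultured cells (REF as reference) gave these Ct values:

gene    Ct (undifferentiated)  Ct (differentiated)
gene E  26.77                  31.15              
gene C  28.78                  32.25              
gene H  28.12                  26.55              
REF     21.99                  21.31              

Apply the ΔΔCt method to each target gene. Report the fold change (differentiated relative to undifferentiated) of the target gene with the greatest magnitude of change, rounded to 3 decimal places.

gene E: ΔΔCt = (31.15−21.31) − (26.77−21.99) = 9.84 − 4.78 = 5.06; fold change = 2^-5.06 = 0.030
gene C: ΔΔCt = (32.25−21.31) − (28.78−21.99) = 10.94 − 6.79 = 4.15; fold change = 2^-4.15 = 0.056
gene H: ΔΔCt = (26.55−21.31) − (28.12−21.99) = 5.24 − 6.13 = -0.89; fold change = 2^0.89 = 1.853
gene E has the largest |ΔΔCt| = 5.06.

0.030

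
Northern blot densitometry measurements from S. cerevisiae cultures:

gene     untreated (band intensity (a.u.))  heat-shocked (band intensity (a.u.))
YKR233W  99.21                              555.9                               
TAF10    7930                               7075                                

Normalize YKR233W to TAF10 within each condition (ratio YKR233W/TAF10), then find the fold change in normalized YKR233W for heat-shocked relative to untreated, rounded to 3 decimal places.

YKR233W/TAF10 (untreated) = 99.21 / 7930 = 0.012511
YKR233W/TAF10 (heat-shocked) = 555.9 / 7075 = 0.078572
Fold change = 0.078572 / 0.012511 = 6.2804

6.280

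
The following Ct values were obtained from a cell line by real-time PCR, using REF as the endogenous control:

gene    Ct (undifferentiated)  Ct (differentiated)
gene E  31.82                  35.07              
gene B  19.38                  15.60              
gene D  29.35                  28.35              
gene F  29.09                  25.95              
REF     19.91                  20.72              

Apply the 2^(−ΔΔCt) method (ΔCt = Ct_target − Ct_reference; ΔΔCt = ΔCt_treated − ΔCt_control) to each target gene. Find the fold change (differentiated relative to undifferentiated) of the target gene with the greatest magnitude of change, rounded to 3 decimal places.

24.084

gene E: ΔΔCt = (35.07−20.72) − (31.82−19.91) = 14.35 − 11.91 = 2.44; fold change = 2^-2.44 = 0.184
gene B: ΔΔCt = (15.60−20.72) − (19.38−19.91) = -5.12 − (-0.53) = -4.59; fold change = 2^4.59 = 24.084
gene D: ΔΔCt = (28.35−20.72) − (29.35−19.91) = 7.63 − 9.44 = -1.81; fold change = 2^1.81 = 3.506
gene F: ΔΔCt = (25.95−20.72) − (29.09−19.91) = 5.23 − 9.18 = -3.95; fold change = 2^3.95 = 15.455
gene B has the largest |ΔΔCt| = 4.59.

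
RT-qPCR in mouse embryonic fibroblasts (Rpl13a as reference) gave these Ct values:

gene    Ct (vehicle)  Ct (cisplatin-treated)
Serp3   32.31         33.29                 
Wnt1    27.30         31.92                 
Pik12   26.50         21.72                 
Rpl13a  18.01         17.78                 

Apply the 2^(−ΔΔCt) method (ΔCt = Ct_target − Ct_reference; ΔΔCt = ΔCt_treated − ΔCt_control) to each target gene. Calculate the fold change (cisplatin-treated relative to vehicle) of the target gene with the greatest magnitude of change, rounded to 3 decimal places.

Serp3: ΔΔCt = (33.29−17.78) − (32.31−18.01) = 15.51 − 14.30 = 1.21; fold change = 2^-1.21 = 0.432
Wnt1: ΔΔCt = (31.92−17.78) − (27.30−18.01) = 14.14 − 9.29 = 4.85; fold change = 2^-4.85 = 0.035
Pik12: ΔΔCt = (21.72−17.78) − (26.50−18.01) = 3.94 − 8.49 = -4.55; fold change = 2^4.55 = 23.425
Wnt1 has the largest |ΔΔCt| = 4.85.

0.035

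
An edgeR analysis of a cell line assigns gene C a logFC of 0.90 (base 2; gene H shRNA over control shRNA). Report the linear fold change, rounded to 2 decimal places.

Fold change = 2^(0.90) = 1.866

1.87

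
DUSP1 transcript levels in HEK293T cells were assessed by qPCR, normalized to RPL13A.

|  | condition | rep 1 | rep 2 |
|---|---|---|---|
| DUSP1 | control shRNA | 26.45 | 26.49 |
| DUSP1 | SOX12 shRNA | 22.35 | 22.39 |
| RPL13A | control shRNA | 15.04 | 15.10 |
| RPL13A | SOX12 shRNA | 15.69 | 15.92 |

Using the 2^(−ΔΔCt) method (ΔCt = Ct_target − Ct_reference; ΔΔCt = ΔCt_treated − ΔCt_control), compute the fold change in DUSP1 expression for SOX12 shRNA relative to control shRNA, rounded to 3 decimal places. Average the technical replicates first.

28.542

Mean Ct: DUSP1 control shRNA 26.470; DUSP1 SOX12 shRNA 22.370; RPL13A control shRNA 15.070; RPL13A SOX12 shRNA 15.805
ΔCt(control shRNA) = 26.470 − 15.070 = 11.400
ΔCt(SOX12 shRNA) = 22.370 − 15.805 = 6.565
ΔΔCt = 6.565 − 11.400 = -4.835
Fold change = 2^(−(-4.835)) = 2^4.835 = 28.5417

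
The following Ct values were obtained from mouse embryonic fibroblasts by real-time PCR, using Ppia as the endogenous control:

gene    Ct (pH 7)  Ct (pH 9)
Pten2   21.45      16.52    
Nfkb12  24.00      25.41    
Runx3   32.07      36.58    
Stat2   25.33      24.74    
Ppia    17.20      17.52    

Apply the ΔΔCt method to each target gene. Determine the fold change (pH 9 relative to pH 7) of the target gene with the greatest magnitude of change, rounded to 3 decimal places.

Pten2: ΔΔCt = (16.52−17.52) − (21.45−17.20) = -1.00 − 4.25 = -5.25; fold change = 2^5.25 = 38.055
Nfkb12: ΔΔCt = (25.41−17.52) − (24.00−17.20) = 7.89 − 6.80 = 1.09; fold change = 2^-1.09 = 0.470
Runx3: ΔΔCt = (36.58−17.52) − (32.07−17.20) = 19.06 − 14.87 = 4.19; fold change = 2^-4.19 = 0.055
Stat2: ΔΔCt = (24.74−17.52) − (25.33−17.20) = 7.22 − 8.13 = -0.91; fold change = 2^0.91 = 1.879
Pten2 has the largest |ΔΔCt| = 5.25.

38.055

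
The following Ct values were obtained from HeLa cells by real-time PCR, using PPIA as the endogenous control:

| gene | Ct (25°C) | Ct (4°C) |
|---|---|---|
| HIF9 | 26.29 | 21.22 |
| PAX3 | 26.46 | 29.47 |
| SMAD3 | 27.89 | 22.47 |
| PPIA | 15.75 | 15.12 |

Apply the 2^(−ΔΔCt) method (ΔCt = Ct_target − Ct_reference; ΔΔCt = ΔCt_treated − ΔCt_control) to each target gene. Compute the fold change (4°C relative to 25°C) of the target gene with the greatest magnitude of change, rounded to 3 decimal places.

27.665

HIF9: ΔΔCt = (21.22−15.12) − (26.29−15.75) = 6.10 − 10.54 = -4.44; fold change = 2^4.44 = 21.706
PAX3: ΔΔCt = (29.47−15.12) − (26.46−15.75) = 14.35 − 10.71 = 3.64; fold change = 2^-3.64 = 0.080
SMAD3: ΔΔCt = (22.47−15.12) − (27.89−15.75) = 7.35 − 12.14 = -4.79; fold change = 2^4.79 = 27.665
SMAD3 has the largest |ΔΔCt| = 4.79.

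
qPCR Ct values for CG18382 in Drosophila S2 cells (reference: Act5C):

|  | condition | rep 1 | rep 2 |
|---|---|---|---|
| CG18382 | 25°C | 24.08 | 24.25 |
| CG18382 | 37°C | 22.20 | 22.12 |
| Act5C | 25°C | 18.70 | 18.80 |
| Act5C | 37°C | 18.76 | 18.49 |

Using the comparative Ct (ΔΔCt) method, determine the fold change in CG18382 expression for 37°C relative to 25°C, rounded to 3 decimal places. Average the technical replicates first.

Mean Ct: CG18382 25°C 24.165; CG18382 37°C 22.160; Act5C 25°C 18.750; Act5C 37°C 18.625
ΔCt(25°C) = 24.165 − 18.750 = 5.415
ΔCt(37°C) = 22.160 − 18.625 = 3.535
ΔΔCt = 3.535 − 5.415 = -1.880
Fold change = 2^(−(-1.880)) = 2^1.880 = 3.6808

3.681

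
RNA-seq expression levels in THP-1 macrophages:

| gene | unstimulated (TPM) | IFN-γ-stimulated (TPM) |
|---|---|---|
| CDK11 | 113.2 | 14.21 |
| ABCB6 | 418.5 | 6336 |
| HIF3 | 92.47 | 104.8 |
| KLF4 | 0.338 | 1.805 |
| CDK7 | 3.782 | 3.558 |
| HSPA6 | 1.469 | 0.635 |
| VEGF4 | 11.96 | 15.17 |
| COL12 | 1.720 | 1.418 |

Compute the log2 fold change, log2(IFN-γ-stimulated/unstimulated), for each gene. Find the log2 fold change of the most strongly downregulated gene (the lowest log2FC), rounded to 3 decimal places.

-2.994

log2(14.21/113.2) = -2.994  (CDK11)
log2(6336/418.5) = 3.920  (ABCB6)
log2(104.8/92.47) = 0.181  (HIF3)
log2(1.805/0.338) = 2.417  (KLF4)
log2(3.558/3.782) = -0.088  (CDK7)
log2(0.635/1.469) = -1.210  (HSPA6)
log2(15.17/11.96) = 0.343  (VEGF4)
log2(1.418/1.720) = -0.279  (COL12)
CDK11 is most strongly downregulated.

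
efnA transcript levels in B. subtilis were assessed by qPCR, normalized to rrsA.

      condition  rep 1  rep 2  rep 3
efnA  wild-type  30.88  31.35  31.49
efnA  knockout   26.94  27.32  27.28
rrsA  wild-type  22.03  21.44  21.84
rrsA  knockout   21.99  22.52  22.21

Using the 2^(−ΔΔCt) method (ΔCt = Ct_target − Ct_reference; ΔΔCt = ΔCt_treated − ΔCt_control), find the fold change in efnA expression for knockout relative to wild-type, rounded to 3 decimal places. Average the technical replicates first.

23.103

Mean Ct: efnA wild-type 31.240; efnA knockout 27.180; rrsA wild-type 21.770; rrsA knockout 22.240
ΔCt(wild-type) = 31.240 − 21.770 = 9.470
ΔCt(knockout) = 27.180 − 22.240 = 4.940
ΔΔCt = 4.940 − 9.470 = -4.530
Fold change = 2^(−(-4.530)) = 2^4.530 = 23.1029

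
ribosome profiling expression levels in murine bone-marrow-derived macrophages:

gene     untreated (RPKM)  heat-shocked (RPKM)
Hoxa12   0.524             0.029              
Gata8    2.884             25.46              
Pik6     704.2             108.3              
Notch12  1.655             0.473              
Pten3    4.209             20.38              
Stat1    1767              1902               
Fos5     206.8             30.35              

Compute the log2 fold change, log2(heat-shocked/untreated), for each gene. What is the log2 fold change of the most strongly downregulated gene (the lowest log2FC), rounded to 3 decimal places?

-4.175

log2(0.029/0.524) = -4.175  (Hoxa12)
log2(25.46/2.884) = 3.142  (Gata8)
log2(108.3/704.2) = -2.701  (Pik6)
log2(0.473/1.655) = -1.807  (Notch12)
log2(20.38/4.209) = 2.276  (Pten3)
log2(1902/1767) = 0.106  (Stat1)
log2(30.35/206.8) = -2.768  (Fos5)
Hoxa12 is most strongly downregulated.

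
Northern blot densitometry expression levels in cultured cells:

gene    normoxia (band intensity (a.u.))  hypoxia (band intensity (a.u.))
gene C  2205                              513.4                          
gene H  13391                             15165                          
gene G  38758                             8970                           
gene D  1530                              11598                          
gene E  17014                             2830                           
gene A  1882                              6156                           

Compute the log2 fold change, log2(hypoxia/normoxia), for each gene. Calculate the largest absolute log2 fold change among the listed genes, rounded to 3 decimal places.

log2(513.4/2205) = -2.103  (gene C)
log2(15165/13391) = 0.179  (gene H)
log2(8970/38758) = -2.111  (gene G)
log2(11598/1530) = 2.922  (gene D)
log2(2830/17014) = -2.588  (gene E)
log2(6156/1882) = 1.710  (gene A)
The largest magnitude belongs to gene D.

2.922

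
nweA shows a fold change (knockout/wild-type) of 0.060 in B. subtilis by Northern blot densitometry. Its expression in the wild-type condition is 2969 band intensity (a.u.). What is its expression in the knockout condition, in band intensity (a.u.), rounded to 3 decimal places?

knockout expression = 2969 × 0.060 = 178.140

178.140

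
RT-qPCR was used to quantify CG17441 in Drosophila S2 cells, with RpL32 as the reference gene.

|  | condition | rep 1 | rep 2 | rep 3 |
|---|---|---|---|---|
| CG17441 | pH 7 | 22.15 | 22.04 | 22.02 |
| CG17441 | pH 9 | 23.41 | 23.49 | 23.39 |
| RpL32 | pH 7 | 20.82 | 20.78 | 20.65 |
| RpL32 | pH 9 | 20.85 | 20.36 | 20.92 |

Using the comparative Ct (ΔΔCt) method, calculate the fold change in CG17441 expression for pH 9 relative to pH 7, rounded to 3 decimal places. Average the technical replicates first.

0.379

Mean Ct: CG17441 pH 7 22.070; CG17441 pH 9 23.430; RpL32 pH 7 20.750; RpL32 pH 9 20.710
ΔCt(pH 7) = 22.070 − 20.750 = 1.320
ΔCt(pH 9) = 23.430 − 20.710 = 2.720
ΔΔCt = 2.720 − 1.320 = 1.400
Fold change = 2^(−1.400) = 0.3789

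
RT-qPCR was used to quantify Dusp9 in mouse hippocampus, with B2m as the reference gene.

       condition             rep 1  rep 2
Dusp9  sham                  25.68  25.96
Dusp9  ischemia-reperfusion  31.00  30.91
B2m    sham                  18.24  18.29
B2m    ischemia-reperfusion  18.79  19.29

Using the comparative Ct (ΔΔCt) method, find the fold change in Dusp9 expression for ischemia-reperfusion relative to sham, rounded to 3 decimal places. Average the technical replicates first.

Mean Ct: Dusp9 sham 25.820; Dusp9 ischemia-reperfusion 30.955; B2m sham 18.265; B2m ischemia-reperfusion 19.040
ΔCt(sham) = 25.820 − 18.265 = 7.555
ΔCt(ischemia-reperfusion) = 30.955 − 19.040 = 11.915
ΔΔCt = 11.915 − 7.555 = 4.360
Fold change = 2^(−4.360) = 0.0487

0.049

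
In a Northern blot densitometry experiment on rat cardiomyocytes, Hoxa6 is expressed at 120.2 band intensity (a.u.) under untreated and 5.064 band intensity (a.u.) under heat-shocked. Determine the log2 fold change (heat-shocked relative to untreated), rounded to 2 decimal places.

Fold change = 5.064 / 120.2 = 0.0421
log2(0.0421) = -4.569

-4.57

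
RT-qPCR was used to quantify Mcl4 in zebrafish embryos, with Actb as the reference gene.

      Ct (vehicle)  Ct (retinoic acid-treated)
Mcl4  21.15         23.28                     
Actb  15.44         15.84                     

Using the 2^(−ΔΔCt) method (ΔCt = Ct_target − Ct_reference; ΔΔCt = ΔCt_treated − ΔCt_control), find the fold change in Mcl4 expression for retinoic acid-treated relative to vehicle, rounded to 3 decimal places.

ΔCt(vehicle) = 21.150 − 15.440 = 5.710
ΔCt(retinoic acid-treated) = 23.280 − 15.840 = 7.440
ΔΔCt = 7.440 − 5.710 = 1.730
Fold change = 2^(−1.730) = 0.3015

0.301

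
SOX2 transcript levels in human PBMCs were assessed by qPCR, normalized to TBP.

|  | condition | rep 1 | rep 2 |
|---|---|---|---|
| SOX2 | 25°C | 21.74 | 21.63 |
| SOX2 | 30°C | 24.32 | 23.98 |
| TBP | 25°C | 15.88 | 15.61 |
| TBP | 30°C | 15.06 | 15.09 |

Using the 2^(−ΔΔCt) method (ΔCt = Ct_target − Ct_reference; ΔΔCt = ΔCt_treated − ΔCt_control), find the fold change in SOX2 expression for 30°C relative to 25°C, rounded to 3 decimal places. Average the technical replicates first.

0.114

Mean Ct: SOX2 25°C 21.685; SOX2 30°C 24.150; TBP 25°C 15.745; TBP 30°C 15.075
ΔCt(25°C) = 21.685 − 15.745 = 5.940
ΔCt(30°C) = 24.150 − 15.075 = 9.075
ΔΔCt = 9.075 − 5.940 = 3.135
Fold change = 2^(−3.135) = 0.1138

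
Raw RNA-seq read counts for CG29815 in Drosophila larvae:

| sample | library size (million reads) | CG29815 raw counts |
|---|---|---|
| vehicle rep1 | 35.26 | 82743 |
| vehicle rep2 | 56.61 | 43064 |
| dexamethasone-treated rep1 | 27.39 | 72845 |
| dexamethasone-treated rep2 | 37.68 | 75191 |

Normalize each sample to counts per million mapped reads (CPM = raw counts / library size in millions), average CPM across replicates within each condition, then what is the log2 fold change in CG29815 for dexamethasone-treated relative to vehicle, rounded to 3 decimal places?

CPM(vehicle rep1) = 82743 / 35.26 = 2346.6534
CPM(vehicle rep2) = 43064 / 56.61 = 760.7137
CPM(dexamethasone-treated rep1) = 72845 / 27.39 = 2659.5473
CPM(dexamethasone-treated rep2) = 75191 / 37.68 = 1995.5149
mean CPM(vehicle) = 1553.6835; mean CPM(dexamethasone-treated) = 2327.5311
Fold change = 2327.5311 / 1553.6835 = 1.49807
log2(1.49807) = 0.5831

0.583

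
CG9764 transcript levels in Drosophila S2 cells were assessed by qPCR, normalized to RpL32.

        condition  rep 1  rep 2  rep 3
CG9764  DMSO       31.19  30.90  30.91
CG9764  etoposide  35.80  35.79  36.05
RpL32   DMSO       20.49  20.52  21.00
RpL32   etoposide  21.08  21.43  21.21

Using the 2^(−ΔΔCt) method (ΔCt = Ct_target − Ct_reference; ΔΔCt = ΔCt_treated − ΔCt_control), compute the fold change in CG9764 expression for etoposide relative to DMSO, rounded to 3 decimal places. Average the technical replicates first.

0.050

Mean Ct: CG9764 DMSO 31.000; CG9764 etoposide 35.880; RpL32 DMSO 20.670; RpL32 etoposide 21.240
ΔCt(DMSO) = 31.000 − 20.670 = 10.330
ΔCt(etoposide) = 35.880 − 21.240 = 14.640
ΔΔCt = 14.640 − 10.330 = 4.310
Fold change = 2^(−4.310) = 0.0504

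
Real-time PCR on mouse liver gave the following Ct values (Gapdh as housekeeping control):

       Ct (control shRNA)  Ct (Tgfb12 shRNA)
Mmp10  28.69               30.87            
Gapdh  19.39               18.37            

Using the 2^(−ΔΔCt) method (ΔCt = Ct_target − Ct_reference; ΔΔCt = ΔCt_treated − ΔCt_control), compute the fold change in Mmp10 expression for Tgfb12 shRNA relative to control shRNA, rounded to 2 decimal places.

ΔCt(control shRNA) = 28.690 − 19.390 = 9.300
ΔCt(Tgfb12 shRNA) = 30.870 − 18.370 = 12.500
ΔΔCt = 12.500 − 9.300 = 3.200
Fold change = 2^(−3.200) = 0.109

0.11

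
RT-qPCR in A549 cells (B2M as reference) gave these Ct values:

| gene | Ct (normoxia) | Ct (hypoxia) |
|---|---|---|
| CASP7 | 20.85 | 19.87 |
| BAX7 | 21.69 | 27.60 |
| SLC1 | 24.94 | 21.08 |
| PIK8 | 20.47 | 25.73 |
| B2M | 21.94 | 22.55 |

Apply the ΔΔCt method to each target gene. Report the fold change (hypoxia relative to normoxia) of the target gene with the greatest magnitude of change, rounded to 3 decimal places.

CASP7: ΔΔCt = (19.87−22.55) − (20.85−21.94) = -2.68 − (-1.09) = -1.59; fold change = 2^1.59 = 3.010
BAX7: ΔΔCt = (27.60−22.55) − (21.69−21.94) = 5.05 − (-0.25) = 5.30; fold change = 2^-5.30 = 0.025
SLC1: ΔΔCt = (21.08−22.55) − (24.94−21.94) = -1.47 − 3.00 = -4.47; fold change = 2^4.47 = 22.162
PIK8: ΔΔCt = (25.73−22.55) − (20.47−21.94) = 3.18 − (-1.47) = 4.65; fold change = 2^-4.65 = 0.040
BAX7 has the largest |ΔΔCt| = 5.30.

0.025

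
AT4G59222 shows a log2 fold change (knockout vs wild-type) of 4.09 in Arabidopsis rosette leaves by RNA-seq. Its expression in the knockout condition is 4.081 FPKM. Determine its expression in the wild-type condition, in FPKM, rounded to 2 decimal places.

0.24

Fold change = 2^(4.09) = 17.0299
wild-type expression = 4.081 / 17.0299 = 0.24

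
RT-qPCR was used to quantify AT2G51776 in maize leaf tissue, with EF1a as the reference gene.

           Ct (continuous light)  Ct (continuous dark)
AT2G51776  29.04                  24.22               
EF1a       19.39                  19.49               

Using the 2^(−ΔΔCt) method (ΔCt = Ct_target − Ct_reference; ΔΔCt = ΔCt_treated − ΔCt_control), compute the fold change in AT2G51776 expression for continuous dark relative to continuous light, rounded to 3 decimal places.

ΔCt(continuous light) = 29.040 − 19.390 = 9.650
ΔCt(continuous dark) = 24.220 − 19.490 = 4.730
ΔΔCt = 4.730 − 9.650 = -4.920
Fold change = 2^(−(-4.920)) = 2^4.920 = 30.2738

30.274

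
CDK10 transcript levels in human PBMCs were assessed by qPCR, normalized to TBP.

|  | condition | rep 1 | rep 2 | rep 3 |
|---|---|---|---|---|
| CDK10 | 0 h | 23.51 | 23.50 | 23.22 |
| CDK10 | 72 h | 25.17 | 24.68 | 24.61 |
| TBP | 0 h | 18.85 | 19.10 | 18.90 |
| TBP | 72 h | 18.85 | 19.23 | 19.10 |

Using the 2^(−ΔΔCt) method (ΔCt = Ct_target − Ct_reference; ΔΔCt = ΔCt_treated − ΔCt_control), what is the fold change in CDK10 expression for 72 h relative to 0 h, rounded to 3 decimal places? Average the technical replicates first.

Mean Ct: CDK10 0 h 23.410; CDK10 72 h 24.820; TBP 0 h 18.950; TBP 72 h 19.060
ΔCt(0 h) = 23.410 − 18.950 = 4.460
ΔCt(72 h) = 24.820 − 19.060 = 5.760
ΔΔCt = 5.760 − 4.460 = 1.300
Fold change = 2^(−1.300) = 0.4061

0.406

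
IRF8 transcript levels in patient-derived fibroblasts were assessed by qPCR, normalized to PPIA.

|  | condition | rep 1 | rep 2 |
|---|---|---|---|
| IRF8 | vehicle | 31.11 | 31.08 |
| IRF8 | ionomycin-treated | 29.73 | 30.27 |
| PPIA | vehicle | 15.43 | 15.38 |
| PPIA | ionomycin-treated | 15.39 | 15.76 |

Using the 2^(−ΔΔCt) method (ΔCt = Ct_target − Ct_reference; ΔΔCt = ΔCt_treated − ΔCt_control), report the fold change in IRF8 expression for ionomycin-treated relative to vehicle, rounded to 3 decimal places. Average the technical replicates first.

Mean Ct: IRF8 vehicle 31.095; IRF8 ionomycin-treated 30.000; PPIA vehicle 15.405; PPIA ionomycin-treated 15.575
ΔCt(vehicle) = 31.095 − 15.405 = 15.690
ΔCt(ionomycin-treated) = 30.000 − 15.575 = 14.425
ΔΔCt = 14.425 − 15.690 = -1.265
Fold change = 2^(−(-1.265)) = 2^1.265 = 2.4033

2.403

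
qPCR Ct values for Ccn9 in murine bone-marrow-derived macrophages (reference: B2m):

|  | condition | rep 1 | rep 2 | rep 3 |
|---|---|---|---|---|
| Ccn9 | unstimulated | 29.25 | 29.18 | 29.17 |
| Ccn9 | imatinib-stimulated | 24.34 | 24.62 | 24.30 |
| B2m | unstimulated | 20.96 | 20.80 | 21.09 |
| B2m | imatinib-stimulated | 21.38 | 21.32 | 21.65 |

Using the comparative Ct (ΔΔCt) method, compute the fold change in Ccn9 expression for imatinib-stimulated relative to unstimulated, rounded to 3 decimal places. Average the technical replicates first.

Mean Ct: Ccn9 unstimulated 29.200; Ccn9 imatinib-stimulated 24.420; B2m unstimulated 20.950; B2m imatinib-stimulated 21.450
ΔCt(unstimulated) = 29.200 − 20.950 = 8.250
ΔCt(imatinib-stimulated) = 24.420 − 21.450 = 2.970
ΔΔCt = 2.970 − 8.250 = -5.280
Fold change = 2^(−(-5.280)) = 2^5.280 = 38.8542

38.854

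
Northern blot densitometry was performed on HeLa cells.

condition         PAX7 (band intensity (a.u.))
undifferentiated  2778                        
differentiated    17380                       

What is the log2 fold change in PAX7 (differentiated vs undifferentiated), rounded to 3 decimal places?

Fold change = 17380 / 2778 = 6.2563
log2(6.2563) = 2.6453

2.645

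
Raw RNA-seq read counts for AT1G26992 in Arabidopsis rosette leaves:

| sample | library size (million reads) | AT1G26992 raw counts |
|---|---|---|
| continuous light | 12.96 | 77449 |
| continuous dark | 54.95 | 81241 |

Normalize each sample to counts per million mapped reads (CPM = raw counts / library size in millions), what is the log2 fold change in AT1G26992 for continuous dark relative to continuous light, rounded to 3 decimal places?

-2.015

CPM(continuous light) = 77449 / 12.96 = 5976.0031
CPM(continuous dark) = 81241 / 54.95 = 1478.4531
Fold change = 1478.4531 / 5976.0031 = 0.24740
log2(0.24740) = -2.0151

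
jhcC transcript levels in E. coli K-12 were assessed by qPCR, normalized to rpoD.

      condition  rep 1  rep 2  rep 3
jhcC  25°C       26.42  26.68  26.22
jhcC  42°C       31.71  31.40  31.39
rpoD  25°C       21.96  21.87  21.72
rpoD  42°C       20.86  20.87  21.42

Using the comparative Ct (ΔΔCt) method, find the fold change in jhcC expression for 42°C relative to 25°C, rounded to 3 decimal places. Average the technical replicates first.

Mean Ct: jhcC 25°C 26.440; jhcC 42°C 31.500; rpoD 25°C 21.850; rpoD 42°C 21.050
ΔCt(25°C) = 26.440 − 21.850 = 4.590
ΔCt(42°C) = 31.500 − 21.050 = 10.450
ΔΔCt = 10.450 − 4.590 = 5.860
Fold change = 2^(−5.860) = 0.0172

0.017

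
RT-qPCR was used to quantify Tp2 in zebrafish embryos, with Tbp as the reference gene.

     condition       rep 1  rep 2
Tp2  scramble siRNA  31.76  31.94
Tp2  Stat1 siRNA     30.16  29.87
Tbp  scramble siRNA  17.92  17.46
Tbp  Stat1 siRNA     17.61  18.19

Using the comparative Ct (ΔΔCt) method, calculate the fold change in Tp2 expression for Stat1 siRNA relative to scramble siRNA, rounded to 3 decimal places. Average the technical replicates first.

Mean Ct: Tp2 scramble siRNA 31.850; Tp2 Stat1 siRNA 30.015; Tbp scramble siRNA 17.690; Tbp Stat1 siRNA 17.900
ΔCt(scramble siRNA) = 31.850 − 17.690 = 14.160
ΔCt(Stat1 siRNA) = 30.015 − 17.900 = 12.115
ΔΔCt = 12.115 − 14.160 = -2.045
Fold change = 2^(−(-2.045)) = 2^2.045 = 4.1267

4.127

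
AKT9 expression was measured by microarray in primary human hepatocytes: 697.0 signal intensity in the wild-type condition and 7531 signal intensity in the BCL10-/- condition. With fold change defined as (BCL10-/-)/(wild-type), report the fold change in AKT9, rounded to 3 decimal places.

10.805

Fold change = 7531 / 697.0 = 10.8049
AKT9 is upregulated.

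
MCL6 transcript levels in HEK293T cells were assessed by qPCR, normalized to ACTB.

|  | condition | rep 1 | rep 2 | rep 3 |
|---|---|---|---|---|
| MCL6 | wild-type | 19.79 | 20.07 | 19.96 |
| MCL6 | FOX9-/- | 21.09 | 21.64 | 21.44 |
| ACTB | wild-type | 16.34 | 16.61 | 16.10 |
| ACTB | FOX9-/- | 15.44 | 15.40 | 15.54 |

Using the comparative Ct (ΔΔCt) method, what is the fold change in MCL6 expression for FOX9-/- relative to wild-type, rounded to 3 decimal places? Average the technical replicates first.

Mean Ct: MCL6 wild-type 19.940; MCL6 FOX9-/- 21.390; ACTB wild-type 16.350; ACTB FOX9-/- 15.460
ΔCt(wild-type) = 19.940 − 16.350 = 3.590
ΔCt(FOX9-/-) = 21.390 − 15.460 = 5.930
ΔΔCt = 5.930 − 3.590 = 2.340
Fold change = 2^(−2.340) = 0.1975

0.198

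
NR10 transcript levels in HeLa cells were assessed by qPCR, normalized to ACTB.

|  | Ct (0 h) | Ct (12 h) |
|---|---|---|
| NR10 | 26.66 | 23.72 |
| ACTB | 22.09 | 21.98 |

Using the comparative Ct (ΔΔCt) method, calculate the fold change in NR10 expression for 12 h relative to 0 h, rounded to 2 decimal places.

ΔCt(0 h) = 26.660 − 22.090 = 4.570
ΔCt(12 h) = 23.720 − 21.980 = 1.740
ΔΔCt = 1.740 − 4.570 = -2.830
Fold change = 2^(−(-2.830)) = 2^2.830 = 7.111

7.11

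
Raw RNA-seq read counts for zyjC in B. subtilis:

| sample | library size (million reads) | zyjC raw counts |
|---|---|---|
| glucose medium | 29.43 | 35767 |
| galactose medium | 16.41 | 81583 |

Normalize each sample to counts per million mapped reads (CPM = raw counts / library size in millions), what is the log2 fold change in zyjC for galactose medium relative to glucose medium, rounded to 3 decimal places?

CPM(glucose medium) = 35767 / 29.43 = 1215.3245
CPM(galactose medium) = 81583 / 16.41 = 4971.5417
Fold change = 4971.5417 / 1215.3245 = 4.09071
log2(4.09071) = 2.0324

2.032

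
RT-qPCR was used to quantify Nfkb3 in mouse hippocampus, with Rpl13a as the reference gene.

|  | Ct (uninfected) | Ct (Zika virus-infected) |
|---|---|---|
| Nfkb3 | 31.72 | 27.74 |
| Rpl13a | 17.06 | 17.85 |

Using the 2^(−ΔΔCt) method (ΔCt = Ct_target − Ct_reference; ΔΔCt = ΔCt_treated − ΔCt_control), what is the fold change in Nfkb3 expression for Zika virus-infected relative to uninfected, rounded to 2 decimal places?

27.28

ΔCt(uninfected) = 31.720 − 17.060 = 14.660
ΔCt(Zika virus-infected) = 27.740 − 17.850 = 9.890
ΔΔCt = 9.890 − 14.660 = -4.770
Fold change = 2^(−(-4.770)) = 2^4.770 = 27.284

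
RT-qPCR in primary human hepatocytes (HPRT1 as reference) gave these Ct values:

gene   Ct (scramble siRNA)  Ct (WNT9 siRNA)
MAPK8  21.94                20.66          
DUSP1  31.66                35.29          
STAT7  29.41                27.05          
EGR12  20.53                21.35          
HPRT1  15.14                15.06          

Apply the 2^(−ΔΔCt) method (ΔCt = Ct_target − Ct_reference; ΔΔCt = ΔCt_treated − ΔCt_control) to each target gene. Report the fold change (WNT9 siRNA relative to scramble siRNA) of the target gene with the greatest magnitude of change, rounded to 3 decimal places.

0.076

MAPK8: ΔΔCt = (20.66−15.06) − (21.94−15.14) = 5.60 − 6.80 = -1.20; fold change = 2^1.20 = 2.297
DUSP1: ΔΔCt = (35.29−15.06) − (31.66−15.14) = 20.23 − 16.52 = 3.71; fold change = 2^-3.71 = 0.076
STAT7: ΔΔCt = (27.05−15.06) − (29.41−15.14) = 11.99 − 14.27 = -2.28; fold change = 2^2.28 = 4.857
EGR12: ΔΔCt = (21.35−15.06) − (20.53−15.14) = 6.29 − 5.39 = 0.90; fold change = 2^-0.90 = 0.536
DUSP1 has the largest |ΔΔCt| = 3.71.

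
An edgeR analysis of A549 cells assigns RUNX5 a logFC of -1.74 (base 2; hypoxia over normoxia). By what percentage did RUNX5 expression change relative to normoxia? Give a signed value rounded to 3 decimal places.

-70.063%

Fold change = 2^(-1.74) = 0.2994
Percent change = (FC − 1) × 100% = (0.2994 − 1) × 100 = -70.063%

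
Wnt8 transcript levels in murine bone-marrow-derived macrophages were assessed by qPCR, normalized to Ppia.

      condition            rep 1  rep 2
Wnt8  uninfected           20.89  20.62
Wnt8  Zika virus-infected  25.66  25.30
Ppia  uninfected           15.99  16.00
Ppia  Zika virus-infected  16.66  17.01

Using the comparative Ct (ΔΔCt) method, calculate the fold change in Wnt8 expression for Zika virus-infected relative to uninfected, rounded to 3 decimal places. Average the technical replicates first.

Mean Ct: Wnt8 uninfected 20.755; Wnt8 Zika virus-infected 25.480; Ppia uninfected 15.995; Ppia Zika virus-infected 16.835
ΔCt(uninfected) = 20.755 − 15.995 = 4.760
ΔCt(Zika virus-infected) = 25.480 − 16.835 = 8.645
ΔΔCt = 8.645 − 4.760 = 3.885
Fold change = 2^(−3.885) = 0.0677

0.068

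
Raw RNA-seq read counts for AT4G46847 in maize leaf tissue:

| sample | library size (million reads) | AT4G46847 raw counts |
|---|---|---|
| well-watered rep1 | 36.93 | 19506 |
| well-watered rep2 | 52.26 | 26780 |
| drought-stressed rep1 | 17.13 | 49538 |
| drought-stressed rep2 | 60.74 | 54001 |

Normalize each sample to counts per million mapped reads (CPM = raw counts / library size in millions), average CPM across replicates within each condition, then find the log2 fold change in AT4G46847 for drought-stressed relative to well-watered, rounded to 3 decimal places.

1.861

CPM(well-watered rep1) = 19506 / 36.93 = 528.1885
CPM(well-watered rep2) = 26780 / 52.26 = 512.4378
CPM(drought-stressed rep1) = 49538 / 17.13 = 2891.8856
CPM(drought-stressed rep2) = 54001 / 60.74 = 889.0517
mean CPM(well-watered) = 520.3131; mean CPM(drought-stressed) = 1890.4686
Fold change = 1890.4686 / 520.3131 = 3.63333
log2(3.63333) = 1.8613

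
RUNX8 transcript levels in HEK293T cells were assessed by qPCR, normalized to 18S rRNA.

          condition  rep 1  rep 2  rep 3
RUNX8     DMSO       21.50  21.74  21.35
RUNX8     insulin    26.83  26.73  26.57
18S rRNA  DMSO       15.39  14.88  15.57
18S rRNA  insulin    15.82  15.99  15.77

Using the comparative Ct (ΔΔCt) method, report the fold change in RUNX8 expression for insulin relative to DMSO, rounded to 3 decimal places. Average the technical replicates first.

0.041

Mean Ct: RUNX8 DMSO 21.530; RUNX8 insulin 26.710; 18S rRNA DMSO 15.280; 18S rRNA insulin 15.860
ΔCt(DMSO) = 21.530 − 15.280 = 6.250
ΔCt(insulin) = 26.710 − 15.860 = 10.850
ΔΔCt = 10.850 − 6.250 = 4.600
Fold change = 2^(−4.600) = 0.0412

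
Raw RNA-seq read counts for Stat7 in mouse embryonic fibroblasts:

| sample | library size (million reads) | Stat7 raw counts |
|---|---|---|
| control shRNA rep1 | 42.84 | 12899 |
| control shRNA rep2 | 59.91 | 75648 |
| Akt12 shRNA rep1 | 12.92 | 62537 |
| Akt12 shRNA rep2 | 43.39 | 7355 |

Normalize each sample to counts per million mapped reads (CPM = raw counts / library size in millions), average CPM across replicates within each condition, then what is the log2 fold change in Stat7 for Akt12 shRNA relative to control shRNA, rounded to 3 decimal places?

1.680

CPM(control shRNA rep1) = 12899 / 42.84 = 301.0971
CPM(control shRNA rep2) = 75648 / 59.91 = 1262.6940
CPM(Akt12 shRNA rep1) = 62537 / 12.92 = 4840.3251
CPM(Akt12 shRNA rep2) = 7355 / 43.39 = 169.5091
mean CPM(control shRNA) = 781.8956; mean CPM(Akt12 shRNA) = 2504.9171
Fold change = 2504.9171 / 781.8956 = 3.20365
log2(3.20365) = 1.6797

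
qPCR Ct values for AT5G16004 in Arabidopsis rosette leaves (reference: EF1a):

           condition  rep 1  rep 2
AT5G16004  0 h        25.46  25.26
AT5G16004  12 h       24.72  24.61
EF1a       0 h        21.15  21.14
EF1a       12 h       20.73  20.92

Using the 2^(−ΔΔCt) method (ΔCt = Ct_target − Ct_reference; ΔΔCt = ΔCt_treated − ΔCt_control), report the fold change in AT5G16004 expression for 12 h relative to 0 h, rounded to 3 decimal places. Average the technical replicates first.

Mean Ct: AT5G16004 0 h 25.360; AT5G16004 12 h 24.665; EF1a 0 h 21.145; EF1a 12 h 20.825
ΔCt(0 h) = 25.360 − 21.145 = 4.215
ΔCt(12 h) = 24.665 − 20.825 = 3.840
ΔΔCt = 3.840 − 4.215 = -0.375
Fold change = 2^(−(-0.375)) = 2^0.375 = 1.2968

1.297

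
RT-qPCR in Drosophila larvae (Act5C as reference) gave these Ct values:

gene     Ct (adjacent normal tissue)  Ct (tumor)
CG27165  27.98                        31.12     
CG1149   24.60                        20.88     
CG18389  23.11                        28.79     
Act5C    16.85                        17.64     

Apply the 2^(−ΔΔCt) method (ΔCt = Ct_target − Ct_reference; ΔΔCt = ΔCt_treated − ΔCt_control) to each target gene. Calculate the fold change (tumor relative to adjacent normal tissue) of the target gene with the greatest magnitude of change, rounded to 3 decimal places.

CG27165: ΔΔCt = (31.12−17.64) − (27.98−16.85) = 13.48 − 11.13 = 2.35; fold change = 2^-2.35 = 0.196
CG1149: ΔΔCt = (20.88−17.64) − (24.60−16.85) = 3.24 − 7.75 = -4.51; fold change = 2^4.51 = 22.785
CG18389: ΔΔCt = (28.79−17.64) − (23.11−16.85) = 11.15 − 6.26 = 4.89; fold change = 2^-4.89 = 0.034
CG18389 has the largest |ΔΔCt| = 4.89.

0.034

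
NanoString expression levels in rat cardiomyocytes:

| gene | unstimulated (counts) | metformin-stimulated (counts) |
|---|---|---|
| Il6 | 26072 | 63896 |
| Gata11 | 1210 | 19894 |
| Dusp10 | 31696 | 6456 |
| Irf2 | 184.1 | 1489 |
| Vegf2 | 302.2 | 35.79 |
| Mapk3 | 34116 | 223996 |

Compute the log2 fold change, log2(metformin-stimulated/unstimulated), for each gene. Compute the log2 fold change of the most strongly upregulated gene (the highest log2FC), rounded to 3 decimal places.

log2(63896/26072) = 1.293  (Il6)
log2(19894/1210) = 4.039  (Gata11)
log2(6456/31696) = -2.296  (Dusp10)
log2(1489/184.1) = 3.016  (Irf2)
log2(35.79/302.2) = -3.078  (Vegf2)
log2(223996/34116) = 2.715  (Mapk3)
Gata11 is most strongly upregulated.

4.039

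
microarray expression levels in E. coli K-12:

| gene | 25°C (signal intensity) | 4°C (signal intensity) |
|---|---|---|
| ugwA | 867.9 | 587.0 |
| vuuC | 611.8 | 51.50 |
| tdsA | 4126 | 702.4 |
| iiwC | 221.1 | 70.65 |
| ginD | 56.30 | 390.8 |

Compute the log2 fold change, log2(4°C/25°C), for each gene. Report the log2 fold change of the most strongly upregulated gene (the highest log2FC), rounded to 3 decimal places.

2.795

log2(587.0/867.9) = -0.564  (ugwA)
log2(51.50/611.8) = -3.570  (vuuC)
log2(702.4/4126) = -2.554  (tdsA)
log2(70.65/221.1) = -1.646  (iiwC)
log2(390.8/56.30) = 2.795  (ginD)
ginD is most strongly upregulated.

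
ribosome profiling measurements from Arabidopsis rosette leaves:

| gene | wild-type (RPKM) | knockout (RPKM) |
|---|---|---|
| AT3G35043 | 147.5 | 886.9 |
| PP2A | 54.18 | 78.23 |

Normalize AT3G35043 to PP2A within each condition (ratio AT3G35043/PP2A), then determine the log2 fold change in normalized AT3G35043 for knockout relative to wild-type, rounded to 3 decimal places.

2.058

AT3G35043/PP2A (wild-type) = 147.5 / 54.18 = 2.7224
AT3G35043/PP2A (knockout) = 886.9 / 78.23 = 11.337
Fold change = 11.337 / 2.7224 = 4.1644
log2(4.1644) = 2.0581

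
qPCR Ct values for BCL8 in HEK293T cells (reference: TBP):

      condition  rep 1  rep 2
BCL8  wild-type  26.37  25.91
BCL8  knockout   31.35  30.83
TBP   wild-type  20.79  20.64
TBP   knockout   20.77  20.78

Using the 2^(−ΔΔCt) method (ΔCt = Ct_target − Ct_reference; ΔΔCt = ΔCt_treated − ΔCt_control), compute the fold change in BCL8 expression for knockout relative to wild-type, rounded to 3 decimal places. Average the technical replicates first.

0.034

Mean Ct: BCL8 wild-type 26.140; BCL8 knockout 31.090; TBP wild-type 20.715; TBP knockout 20.775
ΔCt(wild-type) = 26.140 − 20.715 = 5.425
ΔCt(knockout) = 31.090 − 20.775 = 10.315
ΔΔCt = 10.315 − 5.425 = 4.890
Fold change = 2^(−4.890) = 0.0337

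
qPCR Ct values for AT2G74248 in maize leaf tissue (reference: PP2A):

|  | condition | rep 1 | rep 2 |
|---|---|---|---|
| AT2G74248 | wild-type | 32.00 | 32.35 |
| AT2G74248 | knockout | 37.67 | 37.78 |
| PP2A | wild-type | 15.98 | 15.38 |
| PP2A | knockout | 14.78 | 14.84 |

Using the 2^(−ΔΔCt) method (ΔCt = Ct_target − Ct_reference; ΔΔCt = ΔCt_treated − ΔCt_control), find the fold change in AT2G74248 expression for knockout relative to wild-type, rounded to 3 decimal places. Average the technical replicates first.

Mean Ct: AT2G74248 wild-type 32.175; AT2G74248 knockout 37.725; PP2A wild-type 15.680; PP2A knockout 14.810
ΔCt(wild-type) = 32.175 − 15.680 = 16.495
ΔCt(knockout) = 37.725 − 14.810 = 22.915
ΔΔCt = 22.915 − 16.495 = 6.420
Fold change = 2^(−6.420) = 0.0117

0.012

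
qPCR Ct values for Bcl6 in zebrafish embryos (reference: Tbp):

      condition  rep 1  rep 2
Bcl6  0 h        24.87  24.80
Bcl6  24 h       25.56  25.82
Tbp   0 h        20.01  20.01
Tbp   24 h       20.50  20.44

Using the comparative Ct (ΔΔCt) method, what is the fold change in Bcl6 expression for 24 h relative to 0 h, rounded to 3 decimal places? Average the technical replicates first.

0.760

Mean Ct: Bcl6 0 h 24.835; Bcl6 24 h 25.690; Tbp 0 h 20.010; Tbp 24 h 20.470
ΔCt(0 h) = 24.835 − 20.010 = 4.825
ΔCt(24 h) = 25.690 − 20.470 = 5.220
ΔΔCt = 5.220 − 4.825 = 0.395
Fold change = 2^(−0.395) = 0.7605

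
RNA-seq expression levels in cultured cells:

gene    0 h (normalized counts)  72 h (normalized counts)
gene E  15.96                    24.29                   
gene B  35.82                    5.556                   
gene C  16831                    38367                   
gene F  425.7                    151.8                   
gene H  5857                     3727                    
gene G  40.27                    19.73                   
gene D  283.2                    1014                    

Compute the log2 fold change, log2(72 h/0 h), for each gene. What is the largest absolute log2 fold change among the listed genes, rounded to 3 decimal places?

2.689

log2(24.29/15.96) = 0.606  (gene E)
log2(5.556/35.82) = -2.689  (gene B)
log2(38367/16831) = 1.189  (gene C)
log2(151.8/425.7) = -1.488  (gene F)
log2(3727/5857) = -0.652  (gene H)
log2(19.73/40.27) = -1.029  (gene G)
log2(1014/283.2) = 1.840  (gene D)
The largest magnitude belongs to gene B.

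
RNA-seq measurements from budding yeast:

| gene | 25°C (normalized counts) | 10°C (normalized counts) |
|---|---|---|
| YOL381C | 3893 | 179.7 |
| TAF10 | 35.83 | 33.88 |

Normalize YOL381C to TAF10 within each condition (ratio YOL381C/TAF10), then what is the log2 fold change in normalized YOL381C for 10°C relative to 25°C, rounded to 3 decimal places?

-4.356

YOL381C/TAF10 (25°C) = 3893 / 35.83 = 108.65
YOL381C/TAF10 (10°C) = 179.7 / 33.88 = 5.304
Fold change = 5.304 / 108.65 = 0.0488
log2(0.0488) = -4.3565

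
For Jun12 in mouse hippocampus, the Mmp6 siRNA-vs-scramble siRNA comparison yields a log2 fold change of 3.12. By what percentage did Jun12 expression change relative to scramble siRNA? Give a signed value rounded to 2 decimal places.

769.39%

Fold change = 2^(3.12) = 8.6939
Percent change = (FC − 1) × 100% = (8.6939 − 1) × 100 = 769.39%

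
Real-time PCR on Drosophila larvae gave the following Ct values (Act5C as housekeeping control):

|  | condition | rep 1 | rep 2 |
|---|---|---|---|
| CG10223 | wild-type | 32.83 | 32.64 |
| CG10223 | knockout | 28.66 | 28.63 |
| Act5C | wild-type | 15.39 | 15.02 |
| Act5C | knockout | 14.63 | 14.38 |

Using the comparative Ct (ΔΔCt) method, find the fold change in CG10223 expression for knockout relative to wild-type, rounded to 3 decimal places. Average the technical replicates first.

10.483

Mean Ct: CG10223 wild-type 32.735; CG10223 knockout 28.645; Act5C wild-type 15.205; Act5C knockout 14.505
ΔCt(wild-type) = 32.735 − 15.205 = 17.530
ΔCt(knockout) = 28.645 − 14.505 = 14.140
ΔΔCt = 14.140 − 17.530 = -3.390
Fold change = 2^(−(-3.390)) = 2^3.390 = 10.4831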